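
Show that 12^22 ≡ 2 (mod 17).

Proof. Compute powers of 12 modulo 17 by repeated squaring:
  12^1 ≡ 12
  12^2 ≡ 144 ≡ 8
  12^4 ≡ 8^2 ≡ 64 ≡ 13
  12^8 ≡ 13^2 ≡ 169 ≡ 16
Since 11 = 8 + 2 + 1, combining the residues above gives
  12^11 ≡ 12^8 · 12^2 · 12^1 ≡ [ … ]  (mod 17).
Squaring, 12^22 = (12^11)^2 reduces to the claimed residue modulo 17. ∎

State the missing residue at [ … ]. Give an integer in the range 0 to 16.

6

Multiply the listed residues: 16 · 8 · 12 = 128 → 1536.
Reducing modulo 17: 1536 = 90·17 + 6, so 12^11 ≡ 6.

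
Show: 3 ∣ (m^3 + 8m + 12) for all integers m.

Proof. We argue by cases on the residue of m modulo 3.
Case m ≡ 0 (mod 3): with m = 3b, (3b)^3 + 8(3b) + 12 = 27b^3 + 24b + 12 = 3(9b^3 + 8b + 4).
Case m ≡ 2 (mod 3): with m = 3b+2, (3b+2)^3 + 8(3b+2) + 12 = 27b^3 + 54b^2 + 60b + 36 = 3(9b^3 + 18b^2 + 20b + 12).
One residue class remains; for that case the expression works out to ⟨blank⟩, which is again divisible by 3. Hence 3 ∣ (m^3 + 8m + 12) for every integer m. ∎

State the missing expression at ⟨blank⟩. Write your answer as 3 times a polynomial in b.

3(9b^3 + 9b^2 + 11b + 7)

Only m ≡ 1 (mod 3) is unaccounted for. Put m = 3b+1:
(3b+1)^3 + 8(3b+1) + 12 expands to 27b^3 + 27b^2 + 33b + 21,
and factoring out 3 leaves 3(9b^3 + 9b^2 + 11b + 7).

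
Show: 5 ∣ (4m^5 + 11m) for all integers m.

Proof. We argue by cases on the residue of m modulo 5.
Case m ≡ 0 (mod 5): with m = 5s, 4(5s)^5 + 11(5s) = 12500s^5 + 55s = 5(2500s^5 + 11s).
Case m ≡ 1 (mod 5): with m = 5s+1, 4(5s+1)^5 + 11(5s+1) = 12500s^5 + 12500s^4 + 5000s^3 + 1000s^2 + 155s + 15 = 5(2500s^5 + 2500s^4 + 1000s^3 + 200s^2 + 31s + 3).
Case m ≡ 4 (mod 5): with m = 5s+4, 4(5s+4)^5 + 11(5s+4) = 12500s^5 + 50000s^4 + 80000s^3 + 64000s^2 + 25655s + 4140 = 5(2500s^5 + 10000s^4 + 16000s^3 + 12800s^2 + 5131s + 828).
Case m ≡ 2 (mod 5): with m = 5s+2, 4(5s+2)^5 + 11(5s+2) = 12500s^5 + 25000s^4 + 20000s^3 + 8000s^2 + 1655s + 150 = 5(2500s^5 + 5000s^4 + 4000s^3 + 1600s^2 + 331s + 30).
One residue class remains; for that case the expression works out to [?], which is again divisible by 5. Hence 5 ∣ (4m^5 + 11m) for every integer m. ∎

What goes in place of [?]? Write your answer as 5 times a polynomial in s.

5(2500s^5 + 7500s^4 + 9000s^3 + 5400s^2 + 1631s + 201)

The residues treated are {0, 1, 4, 2}, so the missing case is m ≡ 3 (mod 5); write m = 5s+3.
Then 4(5s+3)^5 + 11(5s+3) = 12500s^5 + 37500s^4 + 45000s^3 + 27000s^2 + 8155s + 1005 = 5(2500s^5 + 7500s^4 + 9000s^3 + 5400s^2 + 1631s + 201).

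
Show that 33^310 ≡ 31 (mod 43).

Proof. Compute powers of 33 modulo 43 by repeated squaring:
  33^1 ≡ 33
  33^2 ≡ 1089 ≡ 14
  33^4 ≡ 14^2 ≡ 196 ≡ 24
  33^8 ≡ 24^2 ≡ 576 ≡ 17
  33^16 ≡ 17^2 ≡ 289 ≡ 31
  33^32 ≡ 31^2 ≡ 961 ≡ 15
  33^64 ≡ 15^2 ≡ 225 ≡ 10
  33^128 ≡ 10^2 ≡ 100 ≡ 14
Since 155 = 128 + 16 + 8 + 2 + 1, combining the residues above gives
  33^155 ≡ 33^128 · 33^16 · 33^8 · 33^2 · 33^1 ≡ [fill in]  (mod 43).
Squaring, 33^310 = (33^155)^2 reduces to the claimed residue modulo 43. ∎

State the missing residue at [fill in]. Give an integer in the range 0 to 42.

26

Multiply the listed residues: 14 · 31 · 17 · 14 · 33 = 434 → 7378 → 103292 → 3408636.
Reducing modulo 43: 3408636 = 79270·43 + 26, so 33^155 ≡ 26.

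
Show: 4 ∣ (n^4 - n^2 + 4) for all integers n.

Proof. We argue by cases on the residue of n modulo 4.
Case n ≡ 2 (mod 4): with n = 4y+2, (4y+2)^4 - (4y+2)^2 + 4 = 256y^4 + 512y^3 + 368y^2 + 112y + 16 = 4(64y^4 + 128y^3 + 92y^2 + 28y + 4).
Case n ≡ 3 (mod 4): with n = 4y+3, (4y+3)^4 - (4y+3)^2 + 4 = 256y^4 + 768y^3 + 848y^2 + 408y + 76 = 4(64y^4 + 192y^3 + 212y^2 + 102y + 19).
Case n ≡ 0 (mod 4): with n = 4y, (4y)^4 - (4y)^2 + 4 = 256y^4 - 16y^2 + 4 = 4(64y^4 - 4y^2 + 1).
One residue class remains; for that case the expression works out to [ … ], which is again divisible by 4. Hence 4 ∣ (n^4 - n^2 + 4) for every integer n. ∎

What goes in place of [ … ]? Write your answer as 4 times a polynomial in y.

4(64y^4 + 64y^3 + 20y^2 + 2y + 1)

Only n ≡ 1 (mod 4) is unaccounted for. Put n = 4y+1:
(4y+1)^4 - (4y+1)^2 + 4 expands to 256y^4 + 256y^3 + 80y^2 + 8y + 4,
and factoring out 4 leaves 4(64y^4 + 64y^3 + 20y^2 + 2y + 1).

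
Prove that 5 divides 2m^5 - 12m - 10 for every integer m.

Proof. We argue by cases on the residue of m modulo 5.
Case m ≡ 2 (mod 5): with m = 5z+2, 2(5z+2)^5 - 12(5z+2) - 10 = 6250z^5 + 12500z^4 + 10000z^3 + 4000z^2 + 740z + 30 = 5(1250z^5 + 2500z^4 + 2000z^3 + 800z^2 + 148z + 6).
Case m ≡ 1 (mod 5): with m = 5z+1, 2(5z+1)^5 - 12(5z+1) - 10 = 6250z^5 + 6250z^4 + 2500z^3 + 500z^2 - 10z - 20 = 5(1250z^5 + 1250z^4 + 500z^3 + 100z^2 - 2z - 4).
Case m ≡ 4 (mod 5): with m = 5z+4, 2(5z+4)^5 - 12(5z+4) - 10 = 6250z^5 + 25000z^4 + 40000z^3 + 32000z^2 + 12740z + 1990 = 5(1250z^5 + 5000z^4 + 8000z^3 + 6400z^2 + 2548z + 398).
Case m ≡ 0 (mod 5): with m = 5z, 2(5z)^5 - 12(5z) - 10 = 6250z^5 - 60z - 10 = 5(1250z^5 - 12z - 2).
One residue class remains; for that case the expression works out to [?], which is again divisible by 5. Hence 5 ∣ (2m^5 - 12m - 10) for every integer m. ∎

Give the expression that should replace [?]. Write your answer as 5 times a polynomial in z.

5(1250z^5 + 3750z^4 + 4500z^3 + 2700z^2 + 798z + 88)

Only m ≡ 3 (mod 5) is unaccounted for. Put m = 5z+3:
2(5z+3)^5 - 12(5z+3) - 10 expands to 6250z^5 + 18750z^4 + 22500z^3 + 13500z^2 + 3990z + 440,
and factoring out 5 leaves 5(1250z^5 + 3750z^4 + 4500z^3 + 2700z^2 + 798z + 88).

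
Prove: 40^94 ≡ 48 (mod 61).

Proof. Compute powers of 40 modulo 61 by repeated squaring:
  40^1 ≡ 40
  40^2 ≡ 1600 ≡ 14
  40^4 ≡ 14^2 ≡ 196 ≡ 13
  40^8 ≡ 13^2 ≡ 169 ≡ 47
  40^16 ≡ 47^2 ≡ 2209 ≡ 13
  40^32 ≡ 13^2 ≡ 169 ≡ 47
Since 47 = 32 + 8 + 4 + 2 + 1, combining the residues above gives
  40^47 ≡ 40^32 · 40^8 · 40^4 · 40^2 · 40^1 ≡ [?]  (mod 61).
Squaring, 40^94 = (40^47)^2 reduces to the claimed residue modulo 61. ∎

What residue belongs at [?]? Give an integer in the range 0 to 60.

29

40^32 · 40^8 · 40^4 · 40^2 · 40^1 ≡ 47 · 47 · 13 · 14 · 40 = 16081520.
16081520 mod 61 = 29, so 40^47 ≡ 29 (mod 61).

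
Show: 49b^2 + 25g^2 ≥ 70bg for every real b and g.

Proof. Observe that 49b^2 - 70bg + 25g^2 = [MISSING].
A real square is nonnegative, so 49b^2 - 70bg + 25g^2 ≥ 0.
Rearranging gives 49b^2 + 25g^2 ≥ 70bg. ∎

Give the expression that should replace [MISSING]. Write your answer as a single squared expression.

49b^2 - 70bg + 25g^2 is a perfect-square trinomial: the outer terms are (7b)^2 and (5g)^2, and the cross term is -2·7b·5g.
So 49b^2 - 70bg + 25g^2 = (7b - 5g)^2 ≥ 0.

(7b - 5g)^2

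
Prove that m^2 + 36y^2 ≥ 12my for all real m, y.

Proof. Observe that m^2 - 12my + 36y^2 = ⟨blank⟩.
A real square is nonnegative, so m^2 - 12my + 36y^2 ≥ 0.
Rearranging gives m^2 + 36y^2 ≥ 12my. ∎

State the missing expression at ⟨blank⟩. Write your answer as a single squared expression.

(m - 6y)^2

m^2 - 12my + 36y^2 is a perfect-square trinomial: the outer terms are (m)^2 and (6y)^2, and the cross term is -2·m·6y.
So m^2 - 12my + 36y^2 = (m - 6y)^2 ≥ 0.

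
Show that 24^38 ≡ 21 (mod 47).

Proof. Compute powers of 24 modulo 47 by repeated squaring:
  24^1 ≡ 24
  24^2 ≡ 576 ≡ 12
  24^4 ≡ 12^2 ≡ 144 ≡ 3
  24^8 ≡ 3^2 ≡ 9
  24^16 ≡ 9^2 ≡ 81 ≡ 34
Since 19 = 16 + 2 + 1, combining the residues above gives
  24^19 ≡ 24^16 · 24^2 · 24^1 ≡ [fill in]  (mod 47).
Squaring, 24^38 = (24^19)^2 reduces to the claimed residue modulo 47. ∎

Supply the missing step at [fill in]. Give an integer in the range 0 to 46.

24^16 · 24^2 · 24^1 ≡ 34 · 12 · 24 = 9792.
9792 mod 47 = 16, so 24^19 ≡ 16 (mod 47).

16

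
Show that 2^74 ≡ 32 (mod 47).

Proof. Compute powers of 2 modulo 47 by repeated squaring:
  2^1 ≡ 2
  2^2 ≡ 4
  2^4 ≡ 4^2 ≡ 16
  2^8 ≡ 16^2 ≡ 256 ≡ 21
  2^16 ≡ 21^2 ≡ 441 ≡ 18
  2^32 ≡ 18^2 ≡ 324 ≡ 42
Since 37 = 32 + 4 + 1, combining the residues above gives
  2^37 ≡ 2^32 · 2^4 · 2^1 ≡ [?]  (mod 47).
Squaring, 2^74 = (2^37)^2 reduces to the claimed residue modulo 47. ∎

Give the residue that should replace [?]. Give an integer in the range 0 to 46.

Multiply the listed residues: 42 · 16 · 2 = 672 → 1344.
Reducing modulo 47: 1344 = 28·47 + 28, so 2^37 ≡ 28.

28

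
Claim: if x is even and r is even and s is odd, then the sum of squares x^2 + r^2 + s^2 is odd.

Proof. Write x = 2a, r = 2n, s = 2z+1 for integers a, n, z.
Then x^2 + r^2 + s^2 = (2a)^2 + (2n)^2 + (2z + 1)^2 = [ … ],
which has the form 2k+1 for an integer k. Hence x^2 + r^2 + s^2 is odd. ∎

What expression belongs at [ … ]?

2(2a^2 + 2n^2 + 2z^2 + 2z) + 1

Expanding: (2a)^2 + (2n)^2 + (2z + 1)^2 = 4a^2 + 4n^2 + 4z^2 + 4z + 1.
Every term except the constant is even, so this is 2(2a^2 + 2n^2 + 2z^2 + 2z) + 1,
and 2a^2 + 2n^2 + 2z^2 + 2z ∈ ℤ gives the required form.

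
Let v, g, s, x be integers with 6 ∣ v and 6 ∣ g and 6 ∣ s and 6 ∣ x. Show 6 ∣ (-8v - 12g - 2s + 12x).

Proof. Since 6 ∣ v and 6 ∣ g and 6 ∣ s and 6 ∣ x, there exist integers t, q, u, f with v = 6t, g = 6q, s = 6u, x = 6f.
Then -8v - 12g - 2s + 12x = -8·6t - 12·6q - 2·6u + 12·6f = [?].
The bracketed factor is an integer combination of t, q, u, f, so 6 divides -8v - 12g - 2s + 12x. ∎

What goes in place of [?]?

6(12f - 12q - 8t - 2u)

Pull the common 6 out of every term: -8·6t - 12·6q - 2·6u + 12·6f = 6(12f - 12q - 8t - 2u).
12f - 12q - 8t - 2u is an integer, which exhibits the divisibility.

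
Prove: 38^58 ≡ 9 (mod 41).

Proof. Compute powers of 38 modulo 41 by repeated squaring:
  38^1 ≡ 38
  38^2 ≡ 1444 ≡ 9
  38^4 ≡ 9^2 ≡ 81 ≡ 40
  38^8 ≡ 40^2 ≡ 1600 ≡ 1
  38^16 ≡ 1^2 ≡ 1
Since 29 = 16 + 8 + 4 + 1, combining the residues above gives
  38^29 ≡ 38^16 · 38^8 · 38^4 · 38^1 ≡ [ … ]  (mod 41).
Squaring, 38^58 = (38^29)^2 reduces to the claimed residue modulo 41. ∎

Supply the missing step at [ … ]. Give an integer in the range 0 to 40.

Multiply the listed residues: 1 · 1 · 40 · 38 = 1 → 40 → 1520.
Reducing modulo 41: 1520 = 37·41 + 3, so 38^29 ≡ 3.

3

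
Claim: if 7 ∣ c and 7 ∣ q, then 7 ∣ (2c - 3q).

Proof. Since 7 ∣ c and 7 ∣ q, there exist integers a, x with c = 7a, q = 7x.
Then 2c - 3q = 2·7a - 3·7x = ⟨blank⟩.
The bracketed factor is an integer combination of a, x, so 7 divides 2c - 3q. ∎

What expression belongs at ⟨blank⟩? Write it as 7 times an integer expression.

Each term has a factor of 7: 2·7a - 3·7x = 7·(2a - 3x).
Since 2a - 3x is an integer, 7 ∣ (2c - 3q).

7(2a - 3x)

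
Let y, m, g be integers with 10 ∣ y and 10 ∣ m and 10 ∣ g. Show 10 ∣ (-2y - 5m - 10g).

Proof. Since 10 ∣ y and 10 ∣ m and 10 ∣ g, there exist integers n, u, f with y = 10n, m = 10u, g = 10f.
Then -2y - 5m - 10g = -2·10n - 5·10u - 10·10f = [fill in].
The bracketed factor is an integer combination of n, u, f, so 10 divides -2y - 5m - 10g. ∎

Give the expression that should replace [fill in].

Each term has a factor of 10: -2·10n - 5·10u - 10·10f = 10·(-10f - 2n - 5u).
Since -10f - 2n - 5u is an integer, 10 ∣ (-2y - 5m - 10g).

10(-10f - 2n - 5u)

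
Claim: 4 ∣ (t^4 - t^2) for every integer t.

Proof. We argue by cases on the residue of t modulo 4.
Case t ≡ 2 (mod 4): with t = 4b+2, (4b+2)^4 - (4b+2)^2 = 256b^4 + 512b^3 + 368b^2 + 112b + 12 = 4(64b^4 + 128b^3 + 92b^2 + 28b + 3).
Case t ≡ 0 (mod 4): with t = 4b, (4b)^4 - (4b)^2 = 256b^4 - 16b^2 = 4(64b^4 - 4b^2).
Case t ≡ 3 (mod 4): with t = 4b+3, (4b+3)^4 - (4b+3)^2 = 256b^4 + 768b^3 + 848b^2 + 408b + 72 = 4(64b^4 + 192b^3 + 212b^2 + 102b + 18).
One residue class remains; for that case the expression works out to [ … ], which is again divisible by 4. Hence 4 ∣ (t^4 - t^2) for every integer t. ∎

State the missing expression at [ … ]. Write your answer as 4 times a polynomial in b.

4(64b^4 + 64b^3 + 20b^2 + 2b)

Only t ≡ 1 (mod 4) is unaccounted for. Put t = 4b+1:
(4b+1)^4 - (4b+1)^2 expands to 256b^4 + 256b^3 + 80b^2 + 8b,
and factoring out 4 leaves 4(64b^4 + 64b^3 + 20b^2 + 2b).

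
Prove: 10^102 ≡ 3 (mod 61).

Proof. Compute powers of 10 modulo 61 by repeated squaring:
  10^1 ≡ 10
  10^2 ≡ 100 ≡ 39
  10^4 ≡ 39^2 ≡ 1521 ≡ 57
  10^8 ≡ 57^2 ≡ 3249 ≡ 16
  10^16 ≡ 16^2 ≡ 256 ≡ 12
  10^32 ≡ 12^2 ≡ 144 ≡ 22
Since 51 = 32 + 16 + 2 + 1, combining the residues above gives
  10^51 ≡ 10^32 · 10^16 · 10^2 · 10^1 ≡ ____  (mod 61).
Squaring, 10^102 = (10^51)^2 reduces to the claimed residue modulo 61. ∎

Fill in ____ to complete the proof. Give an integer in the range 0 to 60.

53

Multiply the listed residues: 22 · 12 · 39 · 10 = 264 → 10296 → 102960.
Reducing modulo 61: 102960 = 1687·61 + 53, so 10^51 ≡ 53.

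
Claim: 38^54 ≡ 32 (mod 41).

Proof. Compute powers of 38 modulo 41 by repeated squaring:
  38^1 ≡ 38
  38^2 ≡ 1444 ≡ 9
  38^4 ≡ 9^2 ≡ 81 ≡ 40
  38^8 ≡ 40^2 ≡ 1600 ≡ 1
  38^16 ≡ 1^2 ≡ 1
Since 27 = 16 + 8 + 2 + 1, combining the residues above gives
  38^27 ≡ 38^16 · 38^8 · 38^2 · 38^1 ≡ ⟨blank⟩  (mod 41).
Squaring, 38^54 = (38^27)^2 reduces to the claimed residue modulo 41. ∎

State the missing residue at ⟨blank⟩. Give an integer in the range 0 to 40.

14

38^16 · 38^8 · 38^2 · 38^1 ≡ 1 · 1 · 9 · 38 = 342.
342 mod 41 = 14, so 38^27 ≡ 14 (mod 41).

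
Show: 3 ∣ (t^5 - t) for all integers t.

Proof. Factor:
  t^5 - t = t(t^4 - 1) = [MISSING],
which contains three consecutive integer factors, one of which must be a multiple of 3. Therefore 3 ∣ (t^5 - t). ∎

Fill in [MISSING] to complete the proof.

(t - 1)t(t + 1)(t^2 + 1)

t^4 - 1 = (t^2 - 1)(t^2 + 1), and t^2 - 1 = (t-1)(t+1).
So t(t^4 - 1) = (t - 1)t(t + 1)(t^2 + 1).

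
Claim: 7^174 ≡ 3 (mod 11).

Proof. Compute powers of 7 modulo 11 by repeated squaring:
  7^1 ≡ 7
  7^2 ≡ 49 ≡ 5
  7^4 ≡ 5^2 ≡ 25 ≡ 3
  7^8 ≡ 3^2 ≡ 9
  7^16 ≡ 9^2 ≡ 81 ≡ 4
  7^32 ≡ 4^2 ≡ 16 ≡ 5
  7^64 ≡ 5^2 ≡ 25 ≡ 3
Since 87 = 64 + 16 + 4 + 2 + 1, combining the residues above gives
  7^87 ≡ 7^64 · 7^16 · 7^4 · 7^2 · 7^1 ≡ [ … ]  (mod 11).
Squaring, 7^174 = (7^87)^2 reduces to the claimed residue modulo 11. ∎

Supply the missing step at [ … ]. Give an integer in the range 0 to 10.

6

Multiply the listed residues: 3 · 4 · 3 · 5 · 7 = 12 → 36 → 180 → 1260.
Reducing modulo 11: 1260 = 114·11 + 6, so 7^87 ≡ 6.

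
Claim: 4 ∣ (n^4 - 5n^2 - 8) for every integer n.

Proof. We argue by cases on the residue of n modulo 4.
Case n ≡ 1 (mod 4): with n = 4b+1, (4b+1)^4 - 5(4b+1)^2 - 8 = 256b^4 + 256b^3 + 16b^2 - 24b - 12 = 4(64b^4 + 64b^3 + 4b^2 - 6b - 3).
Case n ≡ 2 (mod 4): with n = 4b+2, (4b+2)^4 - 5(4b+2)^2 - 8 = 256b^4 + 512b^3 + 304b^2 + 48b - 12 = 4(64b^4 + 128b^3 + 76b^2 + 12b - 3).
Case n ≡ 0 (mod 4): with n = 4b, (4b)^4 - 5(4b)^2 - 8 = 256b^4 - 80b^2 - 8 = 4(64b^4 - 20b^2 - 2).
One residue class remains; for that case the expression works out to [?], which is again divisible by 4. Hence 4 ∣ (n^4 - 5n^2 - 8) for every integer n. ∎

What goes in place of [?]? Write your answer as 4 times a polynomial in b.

4(64b^4 + 192b^3 + 196b^2 + 78b + 7)

Only n ≡ 3 (mod 4) is unaccounted for. Put n = 4b+3:
(4b+3)^4 - 5(4b+3)^2 - 8 expands to 256b^4 + 768b^3 + 784b^2 + 312b + 28,
and factoring out 4 leaves 4(64b^4 + 192b^3 + 196b^2 + 78b + 7).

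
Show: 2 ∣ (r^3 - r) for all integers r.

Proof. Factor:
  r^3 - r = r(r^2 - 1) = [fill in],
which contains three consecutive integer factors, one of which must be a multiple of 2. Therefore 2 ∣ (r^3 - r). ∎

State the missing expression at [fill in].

(r - 1)r(r + 1)

r(r^2 - 1) = r(r - 1)(r + 1) = (r - 1)r(r + 1).
These three factors are consecutive integers, so their product is divisible by 2.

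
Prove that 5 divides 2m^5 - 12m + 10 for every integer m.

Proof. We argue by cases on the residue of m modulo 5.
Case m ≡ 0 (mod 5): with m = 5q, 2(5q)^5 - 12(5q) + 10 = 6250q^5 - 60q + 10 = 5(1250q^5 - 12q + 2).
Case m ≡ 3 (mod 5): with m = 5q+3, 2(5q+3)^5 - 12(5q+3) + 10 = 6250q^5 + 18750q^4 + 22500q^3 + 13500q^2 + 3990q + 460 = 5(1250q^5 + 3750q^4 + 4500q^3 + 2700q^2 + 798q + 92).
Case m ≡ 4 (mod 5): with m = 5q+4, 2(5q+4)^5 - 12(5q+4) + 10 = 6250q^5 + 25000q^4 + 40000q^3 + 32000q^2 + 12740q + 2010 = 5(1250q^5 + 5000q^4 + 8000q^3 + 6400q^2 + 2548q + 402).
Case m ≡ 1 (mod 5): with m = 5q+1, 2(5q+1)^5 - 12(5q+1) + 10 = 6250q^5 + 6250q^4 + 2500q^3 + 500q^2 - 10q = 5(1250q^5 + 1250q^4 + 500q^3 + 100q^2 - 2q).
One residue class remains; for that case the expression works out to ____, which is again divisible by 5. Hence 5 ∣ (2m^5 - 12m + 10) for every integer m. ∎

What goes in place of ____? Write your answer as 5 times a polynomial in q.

Only m ≡ 2 (mod 5) is unaccounted for. Put m = 5q+2:
2(5q+2)^5 - 12(5q+2) + 10 expands to 6250q^5 + 12500q^4 + 10000q^3 + 4000q^2 + 740q + 50,
and factoring out 5 leaves 5(1250q^5 + 2500q^4 + 2000q^3 + 800q^2 + 148q + 10).

5(1250q^5 + 2500q^4 + 2000q^3 + 800q^2 + 148q + 10)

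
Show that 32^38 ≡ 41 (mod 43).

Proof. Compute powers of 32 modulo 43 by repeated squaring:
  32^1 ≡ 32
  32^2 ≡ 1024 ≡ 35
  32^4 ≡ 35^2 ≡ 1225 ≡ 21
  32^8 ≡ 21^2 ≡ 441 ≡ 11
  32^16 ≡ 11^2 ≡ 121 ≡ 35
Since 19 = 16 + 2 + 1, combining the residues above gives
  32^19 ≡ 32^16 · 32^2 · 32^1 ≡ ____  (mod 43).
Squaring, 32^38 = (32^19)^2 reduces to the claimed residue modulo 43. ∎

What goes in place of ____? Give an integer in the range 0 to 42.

32^16 · 32^2 · 32^1 ≡ 35 · 35 · 32 = 39200.
39200 mod 43 = 27, so 32^19 ≡ 27 (mod 43).

27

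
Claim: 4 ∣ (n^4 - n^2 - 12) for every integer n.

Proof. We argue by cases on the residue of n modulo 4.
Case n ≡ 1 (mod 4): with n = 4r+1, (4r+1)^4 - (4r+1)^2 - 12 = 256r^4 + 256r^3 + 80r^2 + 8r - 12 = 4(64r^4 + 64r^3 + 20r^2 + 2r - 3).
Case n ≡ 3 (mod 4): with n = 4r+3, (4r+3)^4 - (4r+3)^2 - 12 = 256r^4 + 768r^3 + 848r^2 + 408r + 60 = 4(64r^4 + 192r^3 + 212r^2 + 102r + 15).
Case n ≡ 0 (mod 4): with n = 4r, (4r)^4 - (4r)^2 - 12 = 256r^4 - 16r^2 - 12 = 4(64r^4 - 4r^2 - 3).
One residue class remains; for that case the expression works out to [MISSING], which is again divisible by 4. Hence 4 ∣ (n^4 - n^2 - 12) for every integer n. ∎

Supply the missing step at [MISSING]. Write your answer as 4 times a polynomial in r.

Only n ≡ 2 (mod 4) is unaccounted for. Put n = 4r+2:
(4r+2)^4 - (4r+2)^2 - 12 expands to 256r^4 + 512r^3 + 368r^2 + 112r,
and factoring out 4 leaves 4(64r^4 + 128r^3 + 92r^2 + 28r).

4(64r^4 + 128r^3 + 92r^2 + 28r)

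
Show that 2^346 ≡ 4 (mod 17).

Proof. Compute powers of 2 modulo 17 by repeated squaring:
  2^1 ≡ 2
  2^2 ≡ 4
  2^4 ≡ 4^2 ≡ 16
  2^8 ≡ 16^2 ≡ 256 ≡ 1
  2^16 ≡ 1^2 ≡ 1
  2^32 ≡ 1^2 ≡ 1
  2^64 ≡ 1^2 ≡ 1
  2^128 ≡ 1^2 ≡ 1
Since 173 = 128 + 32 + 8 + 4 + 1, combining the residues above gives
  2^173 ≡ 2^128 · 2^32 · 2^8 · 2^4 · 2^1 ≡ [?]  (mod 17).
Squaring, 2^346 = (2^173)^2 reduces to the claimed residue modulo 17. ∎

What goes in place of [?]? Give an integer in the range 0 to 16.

15

2^128 · 2^32 · 2^8 · 2^4 · 2^1 ≡ 1 · 1 · 1 · 16 · 2 = 32.
32 mod 17 = 15, so 2^173 ≡ 15 (mod 17).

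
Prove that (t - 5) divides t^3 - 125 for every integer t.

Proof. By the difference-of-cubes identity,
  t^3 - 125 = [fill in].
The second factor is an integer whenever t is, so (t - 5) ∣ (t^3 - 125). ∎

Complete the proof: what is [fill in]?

Polynomial division of t^3 - 125 by t - 5 leaves remainder 0 and quotient t^2 + 5t + 25.
Hence t^3 - 125 = (t - 5)(t^2 + 5t + 25).

(t - 5)(t^2 + 5t + 25)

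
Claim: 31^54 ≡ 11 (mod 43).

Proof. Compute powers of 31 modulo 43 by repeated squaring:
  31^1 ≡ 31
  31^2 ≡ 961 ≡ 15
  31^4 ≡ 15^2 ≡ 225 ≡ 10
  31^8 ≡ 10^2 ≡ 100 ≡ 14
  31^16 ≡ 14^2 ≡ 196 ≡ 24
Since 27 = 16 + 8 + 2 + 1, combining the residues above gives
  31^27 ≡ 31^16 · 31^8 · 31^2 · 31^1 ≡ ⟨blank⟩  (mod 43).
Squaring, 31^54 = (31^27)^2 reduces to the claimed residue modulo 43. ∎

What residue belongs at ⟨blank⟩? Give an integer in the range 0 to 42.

21

Multiply the listed residues: 24 · 14 · 15 · 31 = 336 → 5040 → 156240.
Reducing modulo 43: 156240 = 3633·43 + 21, so 31^27 ≡ 21.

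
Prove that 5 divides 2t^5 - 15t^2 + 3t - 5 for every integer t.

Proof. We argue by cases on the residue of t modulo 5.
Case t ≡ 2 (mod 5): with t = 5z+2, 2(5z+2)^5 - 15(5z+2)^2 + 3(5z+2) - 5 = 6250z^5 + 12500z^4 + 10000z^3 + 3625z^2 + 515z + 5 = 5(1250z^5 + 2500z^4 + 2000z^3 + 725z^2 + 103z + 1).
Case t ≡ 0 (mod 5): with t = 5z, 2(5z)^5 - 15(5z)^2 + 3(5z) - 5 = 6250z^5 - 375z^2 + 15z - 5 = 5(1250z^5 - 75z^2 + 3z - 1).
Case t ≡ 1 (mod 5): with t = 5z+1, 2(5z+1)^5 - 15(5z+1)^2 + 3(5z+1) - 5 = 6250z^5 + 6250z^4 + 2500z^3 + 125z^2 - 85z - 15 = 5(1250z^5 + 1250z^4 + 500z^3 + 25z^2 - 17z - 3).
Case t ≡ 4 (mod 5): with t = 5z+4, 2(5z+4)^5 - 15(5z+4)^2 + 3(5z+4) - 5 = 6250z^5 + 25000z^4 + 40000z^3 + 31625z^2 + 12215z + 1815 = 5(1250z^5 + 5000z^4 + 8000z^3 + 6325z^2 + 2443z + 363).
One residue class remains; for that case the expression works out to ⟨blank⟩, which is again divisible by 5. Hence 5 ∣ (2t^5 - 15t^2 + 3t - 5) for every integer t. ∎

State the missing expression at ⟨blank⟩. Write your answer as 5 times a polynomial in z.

The residues treated are {2, 0, 1, 4}, so the missing case is t ≡ 3 (mod 5); write t = 5z+3.
Then 2(5z+3)^5 - 15(5z+3)^2 + 3(5z+3) - 5 = 6250z^5 + 18750z^4 + 22500z^3 + 13125z^2 + 3615z + 355 = 5(1250z^5 + 3750z^4 + 4500z^3 + 2625z^2 + 723z + 71).

5(1250z^5 + 3750z^4 + 4500z^3 + 2625z^2 + 723z + 71)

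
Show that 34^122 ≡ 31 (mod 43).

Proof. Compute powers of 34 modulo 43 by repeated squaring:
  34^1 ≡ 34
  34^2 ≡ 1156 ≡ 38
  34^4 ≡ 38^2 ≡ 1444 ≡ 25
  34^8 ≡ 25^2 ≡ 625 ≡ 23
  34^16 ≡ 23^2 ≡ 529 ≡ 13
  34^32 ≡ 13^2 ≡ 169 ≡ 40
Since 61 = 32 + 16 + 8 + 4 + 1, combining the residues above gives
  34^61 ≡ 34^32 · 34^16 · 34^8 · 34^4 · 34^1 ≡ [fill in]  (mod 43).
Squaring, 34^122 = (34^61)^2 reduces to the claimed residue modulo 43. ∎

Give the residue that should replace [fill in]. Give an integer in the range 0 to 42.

26

34^32 · 34^16 · 34^8 · 34^4 · 34^1 ≡ 40 · 13 · 23 · 25 · 34 = 10166000.
10166000 mod 43 = 26, so 34^61 ≡ 26 (mod 43).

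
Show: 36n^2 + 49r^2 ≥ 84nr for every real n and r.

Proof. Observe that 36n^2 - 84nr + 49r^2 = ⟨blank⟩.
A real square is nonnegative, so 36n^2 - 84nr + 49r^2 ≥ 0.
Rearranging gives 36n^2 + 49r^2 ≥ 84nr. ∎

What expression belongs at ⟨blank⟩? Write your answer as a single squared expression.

(6n - 7r)^2

36n^2 - 84nr + 49r^2 is a perfect-square trinomial: the outer terms are (6n)^2 and (7r)^2, and the cross term is -2·6n·7r.
So 36n^2 - 84nr + 49r^2 = (6n - 7r)^2 ≥ 0.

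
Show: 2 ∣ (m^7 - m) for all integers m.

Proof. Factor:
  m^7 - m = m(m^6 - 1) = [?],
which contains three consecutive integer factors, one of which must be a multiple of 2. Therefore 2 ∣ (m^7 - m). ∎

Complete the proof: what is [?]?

(m - 1)m(m + 1)(m^4 + m^2 + 1)

m^6 - 1 = (m^2 - 1)(m^4 + m^2 + 1), and m^2 - 1 = (m-1)(m+1).
So m(m^6 - 1) = (m - 1)m(m + 1)(m^4 + m^2 + 1).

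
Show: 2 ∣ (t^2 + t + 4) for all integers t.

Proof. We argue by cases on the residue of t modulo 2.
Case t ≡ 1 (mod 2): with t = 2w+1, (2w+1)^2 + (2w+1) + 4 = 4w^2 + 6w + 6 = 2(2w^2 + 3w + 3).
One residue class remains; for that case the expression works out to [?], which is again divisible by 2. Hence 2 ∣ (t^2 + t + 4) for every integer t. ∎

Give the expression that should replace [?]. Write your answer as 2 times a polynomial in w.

The residues treated are {1}, so the missing case is t ≡ 0 (mod 2); write t = 2w.
Then (2w)^2 + (2w) + 4 = 4w^2 + 2w + 4 = 2(2w^2 + w + 2).

2(2w^2 + w + 2)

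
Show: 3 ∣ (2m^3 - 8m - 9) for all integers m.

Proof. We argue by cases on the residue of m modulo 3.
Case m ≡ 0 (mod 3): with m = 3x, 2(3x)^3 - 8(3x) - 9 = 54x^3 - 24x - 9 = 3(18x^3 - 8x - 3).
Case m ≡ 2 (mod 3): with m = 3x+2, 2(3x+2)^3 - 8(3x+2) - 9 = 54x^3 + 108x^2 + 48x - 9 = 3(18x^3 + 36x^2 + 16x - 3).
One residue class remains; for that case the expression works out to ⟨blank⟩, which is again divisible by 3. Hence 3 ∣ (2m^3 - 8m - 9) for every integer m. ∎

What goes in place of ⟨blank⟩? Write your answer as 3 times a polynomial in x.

Only m ≡ 1 (mod 3) is unaccounted for. Put m = 3x+1:
2(3x+1)^3 - 8(3x+1) - 9 expands to 54x^3 + 54x^2 - 6x - 15,
and factoring out 3 leaves 3(18x^3 + 18x^2 - 2x - 5).

3(18x^3 + 18x^2 - 2x - 5)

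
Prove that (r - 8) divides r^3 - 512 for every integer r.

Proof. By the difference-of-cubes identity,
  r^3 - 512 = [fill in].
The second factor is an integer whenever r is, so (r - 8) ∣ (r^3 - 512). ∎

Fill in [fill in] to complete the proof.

a^3 - b^3 = (a - b)(a^2 + ab + b^2). With a = r, b = 8:
r^3 - 512 = (r - 8)(r^2 + 8r + 64).

(r - 8)(r^2 + 8r + 64)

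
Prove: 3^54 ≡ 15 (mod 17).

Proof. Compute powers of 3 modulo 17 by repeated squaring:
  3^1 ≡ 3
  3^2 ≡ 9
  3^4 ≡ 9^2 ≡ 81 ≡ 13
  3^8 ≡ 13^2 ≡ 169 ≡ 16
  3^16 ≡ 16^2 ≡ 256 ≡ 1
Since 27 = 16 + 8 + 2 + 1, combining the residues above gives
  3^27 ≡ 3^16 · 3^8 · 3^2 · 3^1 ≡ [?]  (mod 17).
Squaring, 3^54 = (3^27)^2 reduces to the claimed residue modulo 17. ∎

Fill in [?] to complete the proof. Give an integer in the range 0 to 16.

7

3^16 · 3^8 · 3^2 · 3^1 ≡ 1 · 16 · 9 · 3 = 432.
432 mod 17 = 7, so 3^27 ≡ 7 (mod 17).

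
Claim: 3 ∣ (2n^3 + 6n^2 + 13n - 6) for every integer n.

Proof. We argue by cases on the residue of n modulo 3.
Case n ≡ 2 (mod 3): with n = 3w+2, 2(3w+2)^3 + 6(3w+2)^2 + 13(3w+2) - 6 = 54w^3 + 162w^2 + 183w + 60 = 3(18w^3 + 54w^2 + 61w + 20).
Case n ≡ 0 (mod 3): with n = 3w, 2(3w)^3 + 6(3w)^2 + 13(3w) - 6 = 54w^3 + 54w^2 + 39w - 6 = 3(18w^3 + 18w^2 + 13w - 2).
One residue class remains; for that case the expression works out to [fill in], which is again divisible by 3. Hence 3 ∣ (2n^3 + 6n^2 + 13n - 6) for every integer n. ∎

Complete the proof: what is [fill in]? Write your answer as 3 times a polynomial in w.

The residues treated are {2, 0}, so the missing case is n ≡ 1 (mod 3); write n = 3w+1.
Then 2(3w+1)^3 + 6(3w+1)^2 + 13(3w+1) - 6 = 54w^3 + 108w^2 + 93w + 15 = 3(18w^3 + 36w^2 + 31w + 5).

3(18w^3 + 36w^2 + 31w + 5)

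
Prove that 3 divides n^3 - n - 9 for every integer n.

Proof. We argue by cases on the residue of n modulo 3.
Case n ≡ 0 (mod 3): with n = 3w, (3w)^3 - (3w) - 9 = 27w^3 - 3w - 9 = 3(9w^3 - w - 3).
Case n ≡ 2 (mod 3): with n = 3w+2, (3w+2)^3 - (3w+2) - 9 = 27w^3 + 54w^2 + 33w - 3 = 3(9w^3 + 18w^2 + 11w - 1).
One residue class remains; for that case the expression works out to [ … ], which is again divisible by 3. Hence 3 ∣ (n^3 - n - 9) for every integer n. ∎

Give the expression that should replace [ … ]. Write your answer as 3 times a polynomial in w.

The residues treated are {0, 2}, so the missing case is n ≡ 1 (mod 3); write n = 3w+1.
Then (3w+1)^3 - (3w+1) - 9 = 27w^3 + 27w^2 + 6w - 9 = 3(9w^3 + 9w^2 + 2w - 3).

3(9w^3 + 9w^2 + 2w - 3)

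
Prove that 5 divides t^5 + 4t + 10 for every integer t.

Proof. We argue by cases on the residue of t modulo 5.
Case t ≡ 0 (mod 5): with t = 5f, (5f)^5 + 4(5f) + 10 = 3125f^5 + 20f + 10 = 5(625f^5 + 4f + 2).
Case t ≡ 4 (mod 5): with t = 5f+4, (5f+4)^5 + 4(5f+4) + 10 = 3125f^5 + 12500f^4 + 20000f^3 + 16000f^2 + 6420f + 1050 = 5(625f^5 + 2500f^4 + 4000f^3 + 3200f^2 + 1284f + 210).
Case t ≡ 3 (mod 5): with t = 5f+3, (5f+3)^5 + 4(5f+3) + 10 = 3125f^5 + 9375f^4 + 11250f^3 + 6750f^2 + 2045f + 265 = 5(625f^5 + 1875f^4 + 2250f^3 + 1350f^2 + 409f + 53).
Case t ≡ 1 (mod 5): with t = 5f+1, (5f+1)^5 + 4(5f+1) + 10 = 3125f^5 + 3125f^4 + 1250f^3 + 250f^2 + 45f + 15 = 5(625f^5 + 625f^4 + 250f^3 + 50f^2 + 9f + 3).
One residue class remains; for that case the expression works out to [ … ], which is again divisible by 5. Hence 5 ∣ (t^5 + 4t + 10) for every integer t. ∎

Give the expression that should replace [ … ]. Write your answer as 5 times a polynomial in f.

5(625f^5 + 1250f^4 + 1000f^3 + 400f^2 + 84f + 10)

Only t ≡ 2 (mod 5) is unaccounted for. Put t = 5f+2:
(5f+2)^5 + 4(5f+2) + 10 expands to 3125f^5 + 6250f^4 + 5000f^3 + 2000f^2 + 420f + 50,
and factoring out 5 leaves 5(625f^5 + 1250f^4 + 1000f^3 + 400f^2 + 84f + 10).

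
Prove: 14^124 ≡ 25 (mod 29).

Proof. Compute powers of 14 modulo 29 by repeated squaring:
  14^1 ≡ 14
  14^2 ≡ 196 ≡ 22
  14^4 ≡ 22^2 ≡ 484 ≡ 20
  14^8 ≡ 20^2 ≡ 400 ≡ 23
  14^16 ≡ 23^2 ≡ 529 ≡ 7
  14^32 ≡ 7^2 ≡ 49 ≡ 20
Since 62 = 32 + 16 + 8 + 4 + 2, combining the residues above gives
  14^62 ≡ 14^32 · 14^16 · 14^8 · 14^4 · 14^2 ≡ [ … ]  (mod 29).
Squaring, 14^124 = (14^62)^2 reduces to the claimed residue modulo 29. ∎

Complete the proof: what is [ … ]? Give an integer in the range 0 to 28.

Multiply the listed residues: 20 · 7 · 23 · 20 · 22 = 140 → 3220 → 64400 → 1416800.
Reducing modulo 29: 1416800 = 48855·29 + 5, so 14^62 ≡ 5.

5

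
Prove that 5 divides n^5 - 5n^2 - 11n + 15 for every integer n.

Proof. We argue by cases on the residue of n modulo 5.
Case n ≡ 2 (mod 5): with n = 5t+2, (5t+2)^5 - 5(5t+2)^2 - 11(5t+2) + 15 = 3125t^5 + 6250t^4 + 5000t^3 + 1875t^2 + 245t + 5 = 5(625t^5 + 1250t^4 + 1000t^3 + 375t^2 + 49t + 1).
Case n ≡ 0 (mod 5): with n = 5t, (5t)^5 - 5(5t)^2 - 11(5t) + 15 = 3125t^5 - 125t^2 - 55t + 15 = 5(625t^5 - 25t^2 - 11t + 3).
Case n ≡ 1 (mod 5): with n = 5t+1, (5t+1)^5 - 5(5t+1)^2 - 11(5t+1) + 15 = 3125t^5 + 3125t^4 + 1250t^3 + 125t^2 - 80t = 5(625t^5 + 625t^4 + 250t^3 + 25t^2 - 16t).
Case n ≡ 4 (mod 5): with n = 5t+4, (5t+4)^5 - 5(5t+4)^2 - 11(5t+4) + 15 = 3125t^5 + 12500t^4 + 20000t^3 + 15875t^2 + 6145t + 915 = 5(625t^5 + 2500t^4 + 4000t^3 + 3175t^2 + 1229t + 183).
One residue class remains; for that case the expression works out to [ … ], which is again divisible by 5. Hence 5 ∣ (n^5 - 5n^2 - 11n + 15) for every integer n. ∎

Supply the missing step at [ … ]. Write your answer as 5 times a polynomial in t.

The residues treated are {2, 0, 1, 4}, so the missing case is n ≡ 3 (mod 5); write n = 5t+3.
Then (5t+3)^5 - 5(5t+3)^2 - 11(5t+3) + 15 = 3125t^5 + 9375t^4 + 11250t^3 + 6625t^2 + 1820t + 180 = 5(625t^5 + 1875t^4 + 2250t^3 + 1325t^2 + 364t + 36).

5(625t^5 + 1875t^4 + 2250t^3 + 1325t^2 + 364t + 36)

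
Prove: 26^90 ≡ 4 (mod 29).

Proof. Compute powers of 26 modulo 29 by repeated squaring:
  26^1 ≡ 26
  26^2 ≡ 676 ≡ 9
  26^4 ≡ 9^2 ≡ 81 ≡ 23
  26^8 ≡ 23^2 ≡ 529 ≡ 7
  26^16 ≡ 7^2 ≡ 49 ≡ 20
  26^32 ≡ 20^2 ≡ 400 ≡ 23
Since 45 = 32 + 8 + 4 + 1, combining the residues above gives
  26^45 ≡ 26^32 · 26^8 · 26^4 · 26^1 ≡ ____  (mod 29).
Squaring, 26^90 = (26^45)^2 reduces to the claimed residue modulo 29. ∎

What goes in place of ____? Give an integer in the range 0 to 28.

26^32 · 26^8 · 26^4 · 26^1 ≡ 23 · 7 · 23 · 26 = 96278.
96278 mod 29 = 27, so 26^45 ≡ 27 (mod 29).

27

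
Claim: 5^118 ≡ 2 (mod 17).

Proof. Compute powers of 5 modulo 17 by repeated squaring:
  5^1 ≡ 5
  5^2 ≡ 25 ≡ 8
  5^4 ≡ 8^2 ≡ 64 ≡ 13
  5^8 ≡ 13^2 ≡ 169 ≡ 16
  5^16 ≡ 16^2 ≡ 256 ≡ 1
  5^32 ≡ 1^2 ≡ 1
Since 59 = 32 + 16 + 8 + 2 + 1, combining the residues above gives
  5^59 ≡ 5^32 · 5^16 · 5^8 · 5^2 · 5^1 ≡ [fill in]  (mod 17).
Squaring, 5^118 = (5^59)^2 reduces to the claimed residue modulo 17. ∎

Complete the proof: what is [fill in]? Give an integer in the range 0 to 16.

11

Multiply the listed residues: 1 · 1 · 16 · 8 · 5 = 1 → 16 → 128 → 640.
Reducing modulo 17: 640 = 37·17 + 11, so 5^59 ≡ 11.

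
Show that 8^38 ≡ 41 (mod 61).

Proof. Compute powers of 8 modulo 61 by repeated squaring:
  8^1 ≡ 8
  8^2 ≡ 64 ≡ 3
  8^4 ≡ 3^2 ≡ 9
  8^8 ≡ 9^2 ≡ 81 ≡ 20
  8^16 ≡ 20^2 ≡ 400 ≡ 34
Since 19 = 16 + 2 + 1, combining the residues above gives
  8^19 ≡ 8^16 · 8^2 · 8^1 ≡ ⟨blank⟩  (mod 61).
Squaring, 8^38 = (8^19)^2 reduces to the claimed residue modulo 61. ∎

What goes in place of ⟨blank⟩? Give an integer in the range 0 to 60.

8^16 · 8^2 · 8^1 ≡ 34 · 3 · 8 = 816.
816 mod 61 = 23, so 8^19 ≡ 23 (mod 61).

23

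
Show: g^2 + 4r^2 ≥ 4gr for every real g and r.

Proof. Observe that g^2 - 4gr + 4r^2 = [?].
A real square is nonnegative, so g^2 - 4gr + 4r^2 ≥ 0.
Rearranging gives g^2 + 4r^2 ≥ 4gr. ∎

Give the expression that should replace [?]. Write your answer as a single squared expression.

The leading and trailing coefficients are 1^2 and 2^2, and 4 = 2·1·2, so the trinomial is (g - 2r)^2.
Hence g^2 - 4gr + 4r^2 ≥ 0.

(g - 2r)^2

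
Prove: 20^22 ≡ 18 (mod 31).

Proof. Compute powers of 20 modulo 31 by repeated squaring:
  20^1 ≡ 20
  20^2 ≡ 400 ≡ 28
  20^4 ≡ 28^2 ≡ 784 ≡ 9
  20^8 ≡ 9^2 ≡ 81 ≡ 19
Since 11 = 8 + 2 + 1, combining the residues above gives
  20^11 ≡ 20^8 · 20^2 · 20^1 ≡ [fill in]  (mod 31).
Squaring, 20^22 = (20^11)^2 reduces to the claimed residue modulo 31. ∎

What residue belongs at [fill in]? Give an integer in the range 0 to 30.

Multiply the listed residues: 19 · 28 · 20 = 532 → 10640.
Reducing modulo 31: 10640 = 343·31 + 7, so 20^11 ≡ 7.

7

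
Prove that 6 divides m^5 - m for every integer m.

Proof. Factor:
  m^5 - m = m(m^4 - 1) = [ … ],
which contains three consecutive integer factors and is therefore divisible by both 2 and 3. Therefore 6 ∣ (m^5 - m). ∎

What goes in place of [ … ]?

m^4 - 1 = (m^2 - 1)(m^2 + 1), and m^2 - 1 = (m-1)(m+1).
So m(m^4 - 1) = (m - 1)m(m + 1)(m^2 + 1).

(m - 1)m(m + 1)(m^2 + 1)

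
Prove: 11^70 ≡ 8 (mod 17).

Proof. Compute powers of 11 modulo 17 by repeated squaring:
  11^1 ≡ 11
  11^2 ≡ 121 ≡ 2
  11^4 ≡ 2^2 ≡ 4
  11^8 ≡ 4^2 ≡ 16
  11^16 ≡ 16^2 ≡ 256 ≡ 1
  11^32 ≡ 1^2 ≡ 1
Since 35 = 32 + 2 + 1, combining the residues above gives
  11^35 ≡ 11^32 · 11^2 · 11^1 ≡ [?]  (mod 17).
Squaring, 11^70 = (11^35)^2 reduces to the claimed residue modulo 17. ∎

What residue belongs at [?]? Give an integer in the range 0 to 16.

Multiply the listed residues: 1 · 2 · 11 = 2 → 22.
Reducing modulo 17: 22 = 1·17 + 5, so 11^35 ≡ 5.

5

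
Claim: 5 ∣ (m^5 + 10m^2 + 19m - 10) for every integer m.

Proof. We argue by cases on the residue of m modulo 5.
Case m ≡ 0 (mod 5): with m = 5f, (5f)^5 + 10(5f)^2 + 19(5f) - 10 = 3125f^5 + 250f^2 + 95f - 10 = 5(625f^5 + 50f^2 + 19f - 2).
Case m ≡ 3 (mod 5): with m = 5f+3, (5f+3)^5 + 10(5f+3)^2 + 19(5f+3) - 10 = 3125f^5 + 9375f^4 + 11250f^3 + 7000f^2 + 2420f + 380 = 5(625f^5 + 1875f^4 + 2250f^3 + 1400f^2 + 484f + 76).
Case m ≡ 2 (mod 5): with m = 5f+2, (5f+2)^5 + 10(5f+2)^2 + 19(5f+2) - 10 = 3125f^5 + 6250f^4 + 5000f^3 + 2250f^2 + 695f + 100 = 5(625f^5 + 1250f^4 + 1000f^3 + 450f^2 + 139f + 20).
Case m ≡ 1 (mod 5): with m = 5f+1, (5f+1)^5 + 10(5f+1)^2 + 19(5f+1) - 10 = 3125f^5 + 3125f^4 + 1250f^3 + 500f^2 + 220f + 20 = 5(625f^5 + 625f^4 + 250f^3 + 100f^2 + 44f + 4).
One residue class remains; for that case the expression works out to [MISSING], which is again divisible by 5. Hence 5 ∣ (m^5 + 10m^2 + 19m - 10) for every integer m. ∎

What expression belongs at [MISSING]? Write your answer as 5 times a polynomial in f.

Only m ≡ 4 (mod 5) is unaccounted for. Put m = 5f+4:
(5f+4)^5 + 10(5f+4)^2 + 19(5f+4) - 10 expands to 3125f^5 + 12500f^4 + 20000f^3 + 16250f^2 + 6895f + 1250,
and factoring out 5 leaves 5(625f^5 + 2500f^4 + 4000f^3 + 3250f^2 + 1379f + 250).

5(625f^5 + 2500f^4 + 4000f^3 + 3250f^2 + 1379f + 250)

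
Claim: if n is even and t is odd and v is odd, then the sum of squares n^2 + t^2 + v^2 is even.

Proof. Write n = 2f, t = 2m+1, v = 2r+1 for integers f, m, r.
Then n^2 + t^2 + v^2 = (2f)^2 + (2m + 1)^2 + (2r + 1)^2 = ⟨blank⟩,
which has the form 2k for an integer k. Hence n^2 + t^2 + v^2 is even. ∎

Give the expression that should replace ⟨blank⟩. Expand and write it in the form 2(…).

2(2f^2 + 2m^2 + 2m + 2r^2 + 2r + 1)

(2f)^2 + (2m + 1)^2 + (2r + 1)^2 = 4f^2 + 4m^2 + 4m + 4r^2 + 4r + 2
= 2(2f^2 + 2m^2 + 2m + 2r^2 + 2r + 1).
Since 2f^2 + 2m^2 + 2m + 2r^2 + 2r + 1 is an integer, the sum of squares is of the form 2k for an integer k.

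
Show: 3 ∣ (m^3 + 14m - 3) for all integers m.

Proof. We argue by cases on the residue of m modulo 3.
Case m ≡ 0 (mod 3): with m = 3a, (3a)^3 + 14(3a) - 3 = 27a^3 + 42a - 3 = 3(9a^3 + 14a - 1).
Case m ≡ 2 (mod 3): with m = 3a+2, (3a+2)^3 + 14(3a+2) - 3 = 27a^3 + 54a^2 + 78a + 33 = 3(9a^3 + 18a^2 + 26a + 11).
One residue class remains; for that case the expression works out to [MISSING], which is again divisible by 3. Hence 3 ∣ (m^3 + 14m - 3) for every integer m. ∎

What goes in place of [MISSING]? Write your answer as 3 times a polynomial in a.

3(9a^3 + 9a^2 + 17a + 4)

The residues treated are {0, 2}, so the missing case is m ≡ 1 (mod 3); write m = 3a+1.
Then (3a+1)^3 + 14(3a+1) - 3 = 27a^3 + 27a^2 + 51a + 12 = 3(9a^3 + 9a^2 + 17a + 4).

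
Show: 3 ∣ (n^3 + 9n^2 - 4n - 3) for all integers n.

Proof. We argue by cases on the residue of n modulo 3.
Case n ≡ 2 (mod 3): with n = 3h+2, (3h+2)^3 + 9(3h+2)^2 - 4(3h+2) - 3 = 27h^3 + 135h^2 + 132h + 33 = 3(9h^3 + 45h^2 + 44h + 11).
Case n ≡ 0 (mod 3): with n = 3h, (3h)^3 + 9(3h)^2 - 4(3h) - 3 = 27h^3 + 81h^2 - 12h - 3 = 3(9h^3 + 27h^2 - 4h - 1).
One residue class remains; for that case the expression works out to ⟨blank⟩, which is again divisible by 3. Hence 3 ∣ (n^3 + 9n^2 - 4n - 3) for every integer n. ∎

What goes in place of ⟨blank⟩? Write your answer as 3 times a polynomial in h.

The residues treated are {2, 0}, so the missing case is n ≡ 1 (mod 3); write n = 3h+1.
Then (3h+1)^3 + 9(3h+1)^2 - 4(3h+1) - 3 = 27h^3 + 108h^2 + 51h + 3 = 3(9h^3 + 36h^2 + 17h + 1).

3(9h^3 + 36h^2 + 17h + 1)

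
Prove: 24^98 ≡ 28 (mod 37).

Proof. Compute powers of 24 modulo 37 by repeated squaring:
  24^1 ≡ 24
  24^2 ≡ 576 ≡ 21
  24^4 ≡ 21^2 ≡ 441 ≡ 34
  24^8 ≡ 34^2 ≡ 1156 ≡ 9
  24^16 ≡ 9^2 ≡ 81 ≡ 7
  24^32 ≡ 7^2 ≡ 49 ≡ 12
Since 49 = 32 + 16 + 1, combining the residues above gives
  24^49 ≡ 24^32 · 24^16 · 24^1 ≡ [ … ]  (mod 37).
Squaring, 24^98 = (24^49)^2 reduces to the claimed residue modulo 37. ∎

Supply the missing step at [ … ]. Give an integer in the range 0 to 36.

24^32 · 24^16 · 24^1 ≡ 12 · 7 · 24 = 2016.
2016 mod 37 = 18, so 24^49 ≡ 18 (mod 37).

18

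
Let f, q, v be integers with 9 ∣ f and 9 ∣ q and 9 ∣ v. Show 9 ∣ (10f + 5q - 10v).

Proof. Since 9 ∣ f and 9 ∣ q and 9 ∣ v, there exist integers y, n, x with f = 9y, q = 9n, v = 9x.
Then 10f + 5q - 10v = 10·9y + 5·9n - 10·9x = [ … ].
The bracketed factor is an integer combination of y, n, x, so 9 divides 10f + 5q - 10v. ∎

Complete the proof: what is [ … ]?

Each term has a factor of 9: 10·9y + 5·9n - 10·9x = 9·(5n - 10x + 10y).
Since 5n - 10x + 10y is an integer, 9 ∣ (10f + 5q - 10v).

9(5n - 10x + 10y)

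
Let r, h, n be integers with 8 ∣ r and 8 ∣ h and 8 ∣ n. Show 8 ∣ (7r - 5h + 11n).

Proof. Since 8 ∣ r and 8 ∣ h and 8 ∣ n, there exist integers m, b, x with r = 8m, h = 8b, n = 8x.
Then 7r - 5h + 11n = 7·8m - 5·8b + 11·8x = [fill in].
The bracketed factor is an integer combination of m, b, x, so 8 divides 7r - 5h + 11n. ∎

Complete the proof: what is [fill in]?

Pull the common 8 out of every term: 7·8m - 5·8b + 11·8x = 8(-5b + 7m + 11x).
-5b + 7m + 11x is an integer, which exhibits the divisibility.

8(-5b + 7m + 11x)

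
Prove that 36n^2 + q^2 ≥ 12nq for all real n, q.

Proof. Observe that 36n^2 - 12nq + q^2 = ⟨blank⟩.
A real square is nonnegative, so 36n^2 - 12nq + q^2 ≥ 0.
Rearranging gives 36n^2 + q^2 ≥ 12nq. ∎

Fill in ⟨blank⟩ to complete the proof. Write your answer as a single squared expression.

36n^2 - 12nq + q^2 is a perfect-square trinomial: the outer terms are (6n)^2 and (q)^2, and the cross term is -2·6n·q.
So 36n^2 - 12nq + q^2 = (6n - q)^2 ≥ 0.

(6n - q)^2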